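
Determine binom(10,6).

210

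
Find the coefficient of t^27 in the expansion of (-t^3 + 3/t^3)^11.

General term: C(11,j)·(-t^3)^j·(3/t^3)^(11-j), with t-exponent 3j − 3(11−j) = 6j − 33.
Set 6j − 33 = 27: j = 10.
C(11,10) = 11; (-1)^10 = 1; 3^1 = 3.
Coefficient = 11 · 1 · 3 = 33.

33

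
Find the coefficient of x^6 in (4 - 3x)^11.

344881152

The general term is C(11,j)·(4)^j·(-3x)^(11-j); the x^6 term has j = 5.
C(11,5) = 462.
Coefficient = C(11,5) · 4^5 · (-3)^6 = 462 · 1024 · 729 = 344881152.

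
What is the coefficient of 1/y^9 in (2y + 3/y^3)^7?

22680

General term: C(7,j)·(2y)^j·(3/y^3)^(7-j), with y-exponent 1j − 3(7−j) = 4j − 21.
Set 4j − 21 = -9: j = 3.
C(7,3) = 35; 2^3 = 8; 3^4 = 81.
Coefficient = 35 · 8 · 81 = 22680.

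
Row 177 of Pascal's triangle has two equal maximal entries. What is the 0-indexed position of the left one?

For odd n = 177, C(177,m) peaks at m = (n−1)/2 and (n+1)/2; the lesser is 88.

88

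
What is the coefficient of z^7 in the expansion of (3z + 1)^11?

The general term is C(11,j)·(3z)^j·(1)^(11-j); the z^7 term has j = 7.
C(11,7) = 330.
Coefficient = C(11,7) · 3^7 = 330 · 2187 = 721710.

721710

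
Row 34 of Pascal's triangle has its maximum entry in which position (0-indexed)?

C(34,r) is maximized at r = 34/2 = 17.

17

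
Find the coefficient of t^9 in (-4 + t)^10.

The general term is C(10,j)·(-4)^j·(t)^(10-j); the t^9 term has j = 1.
C(10,1) = 10.
Coefficient = C(10,1) · (-4)^1 = 10 · (-4) = -40.

-40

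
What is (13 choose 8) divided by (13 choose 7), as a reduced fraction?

C(n,k+1)/C(n,k) = (n−k)/(k+1) = (13−7)/(7+1) = 6/8 = 3/4.

3/4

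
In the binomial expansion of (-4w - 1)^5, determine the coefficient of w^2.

-160

The general term is C(5,j)·(-4w)^j·(-1)^(5-j); the w^2 term has j = 2.
C(5,2) = 10.
Coefficient = C(5,2) · (-4)^2 · (-1)^3 = 10 · 16 · (-1) = -160.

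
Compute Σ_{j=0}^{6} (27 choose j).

1 + 27 + 351 + 2925 + 17550 + 80730 + 296010 = 397594.

397594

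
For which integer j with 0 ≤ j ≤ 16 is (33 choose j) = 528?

2

C(33,j) increases on 0 ≤ j ≤ 16. C(33,1) = 33 and C(33,2) = 528, so j = 2.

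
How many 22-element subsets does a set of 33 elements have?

193536720

C(33,22) = C(33,11) by symmetry.
C(33,11) = (33·32·31·30·29·28·27·26·25·24·23) / 11! = 7725366544896000 / 39916800 = 193536720.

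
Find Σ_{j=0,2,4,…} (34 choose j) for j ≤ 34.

Half of (1+1)^34 + (1−1)^34 gives the even-index sum: 2^33 = 8589934592.

8589934592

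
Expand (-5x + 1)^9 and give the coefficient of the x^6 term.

1312500

The general term is C(9,j)·(-5x)^j·(1)^(9-j); the x^6 term has j = 6.
C(9,6) = 84.
Coefficient = C(9,6) · (-5)^6 = 84 · 15625 = 1312500.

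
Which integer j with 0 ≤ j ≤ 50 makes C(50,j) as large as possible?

C(50,j) is maximized at j = 50/2 = 25.

25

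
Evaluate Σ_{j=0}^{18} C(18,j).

The entries of row 18 sum to 2^18 = 262144.

262144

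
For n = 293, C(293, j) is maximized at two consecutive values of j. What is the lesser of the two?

For odd n = 293, C(293,j) peaks at j = (n−1)/2 and (n+1)/2; the lesser is 146.

146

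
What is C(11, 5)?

462

C(11,5) = (11·10·9·8·7) / 5! = 55440 / 120 = 462.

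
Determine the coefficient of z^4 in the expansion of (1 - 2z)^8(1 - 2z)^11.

62016

Coefficient of z^4 = Σ_{j} C(8,j)·(-2)^j·C(11,4-j)·(-2)^(4-j) for j from 0 to 4.
= 5280 + 21120 + 24640 + 9856 + 1120 = 62016.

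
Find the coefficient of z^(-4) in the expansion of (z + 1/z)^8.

General term: C(8,j)·(z)^j·(1/z)^(8-j), with z-exponent 1j − 1(8−j) = 2j − 8.
Set 2j − 8 = -4: j = 2.
C(8,2) = 28; 1^2 = 1; 1^6 = 1.
Coefficient = 28 · 1 · 1 = 28.

28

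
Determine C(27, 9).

C(27,9) = (27·26·25·24·23·22·21·20·19) / 9! = 1700755056000 / 362880 = 4686825.

4686825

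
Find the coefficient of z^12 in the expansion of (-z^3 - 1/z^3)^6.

General term: C(6,j)·(-z^3)^j·(-1/z^3)^(6-j), with z-exponent 3j − 3(6−j) = 6j − 18.
Set 6j − 18 = 12: j = 5.
C(6,5) = 6; (-1)^5 = -1; (-1)^1 = -1.
Coefficient = 6 · (-1) · (-1) = 6.

6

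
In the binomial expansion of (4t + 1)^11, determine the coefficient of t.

44

The general term is C(11,j)·(4t)^j·(1)^(11-j); the t^1 term has j = 1.
C(11,1) = 11.
Coefficient = C(11,1) · 4^1 = 11 · 4 = 44.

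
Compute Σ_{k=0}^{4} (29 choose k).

1 + 29 + 406 + 3654 + 23751 = 27841.

27841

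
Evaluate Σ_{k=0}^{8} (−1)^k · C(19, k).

The partial alternating sum Σ_{k=0}^{8} (−1)^k C(19,k) = (−1)^8 C(18,8) = 43758.

43758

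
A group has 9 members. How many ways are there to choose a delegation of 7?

This is C(9,7) = 36.

36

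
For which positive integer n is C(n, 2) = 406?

29

n(n−1)/2 = 406 ⇒ n(n−1) = 812. Since 29·28 = 812, n = 29.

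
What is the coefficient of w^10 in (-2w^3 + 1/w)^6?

240

General term: C(6,j)·(-2w^3)^j·(1/w)^(6-j), with w-exponent 3j − 1(6−j) = 4j − 6.
Set 4j − 6 = 10: j = 4.
C(6,4) = 15; (-2)^4 = 16; 1^2 = 1.
Coefficient = 15 · 16 · 1 = 240.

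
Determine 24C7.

C(24,7) = (24·23·22·21·20·19·18) / 7! = 1744364160 / 5040 = 346104.

346104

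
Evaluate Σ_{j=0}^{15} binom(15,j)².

155117520

Σ C(15,j)² is the coefficient of x^15 in (1+x)^15(1+x)^15 = (1+x)^30, i.e. C(30,15) = 155117520.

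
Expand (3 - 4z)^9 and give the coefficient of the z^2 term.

The general term is C(9,j)·(3)^j·(-4z)^(9-j); the z^2 term has j = 7.
C(9,7) = 36.
Coefficient = C(9,7) · 3^7 · (-4)^2 = 36 · 2187 · 16 = 1259712.

1259712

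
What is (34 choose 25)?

52451256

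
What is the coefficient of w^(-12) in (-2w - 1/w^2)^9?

General term: C(9,j)·(-2w)^j·(-1/w^2)^(9-j), with w-exponent 1j − 2(9−j) = 3j − 18.
Set 3j − 18 = -12: j = 2.
C(9,2) = 36; (-2)^2 = 4; (-1)^7 = -1.
Coefficient = 36 · 4 · (-1) = -144.

-144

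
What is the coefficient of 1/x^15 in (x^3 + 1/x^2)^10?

General term: C(10,j)·(x^3)^j·(1/x^2)^(10-j), with x-exponent 3j − 2(10−j) = 5j − 20.
Set 5j − 20 = -15: j = 1.
C(10,1) = 10; 1^1 = 1; 1^9 = 1.
Coefficient = 10 · 1 · 1 = 10.

10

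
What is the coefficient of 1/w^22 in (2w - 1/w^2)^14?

364

General term: C(14,j)·(2w)^j·(-1/w^2)^(14-j), with w-exponent 1j − 2(14−j) = 3j − 28.
Set 3j − 28 = -22: j = 2.
C(14,2) = 91; 2^2 = 4; (-1)^12 = 1.
Coefficient = 91 · 4 · 1 = 364.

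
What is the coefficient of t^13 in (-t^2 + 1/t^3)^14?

General term: C(14,j)·(-t^2)^j·(1/t^3)^(14-j), with t-exponent 2j − 3(14−j) = 5j − 42.
Set 5j − 42 = 13: j = 11.
C(14,11) = 364; (-1)^11 = -1; 1^3 = 1.
Coefficient = 364 · (-1) · 1 = -364.

-364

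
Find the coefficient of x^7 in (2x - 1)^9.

4608

The general term is C(9,j)·(2x)^j·(-1)^(9-j); the x^7 term has j = 7.
C(9,7) = 36.
Coefficient = C(9,7) · 2^7 = 36 · 128 = 4608.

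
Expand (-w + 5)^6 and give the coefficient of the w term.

-18750

The general term is C(6,j)·(-w)^j·(5)^(6-j); the w^1 term has j = 1.
C(6,1) = 6.
Coefficient = C(6,1) · (-1)^1 · 5^5 = 6 · (-1) · 3125 = -18750.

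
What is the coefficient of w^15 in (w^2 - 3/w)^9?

-27

General term: C(9,j)·(w^2)^j·(-3/w)^(9-j), with w-exponent 2j − 1(9−j) = 3j − 9.
Set 3j − 9 = 15: j = 8.
C(9,8) = 9; 1^8 = 1; (-3)^1 = -3.
Coefficient = 9 · 1 · (-3) = -27.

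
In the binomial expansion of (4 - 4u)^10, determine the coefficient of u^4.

The general term is C(10,j)·(4)^j·(-4u)^(10-j); the u^4 term has j = 6.
C(10,6) = 210.
Coefficient = C(10,6) · 4^6 · (-4)^4 = 210 · 4096 · 256 = 220200960.

220200960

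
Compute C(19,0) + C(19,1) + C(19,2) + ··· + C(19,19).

524288

The entries of row 19 sum to 2^19 = 524288.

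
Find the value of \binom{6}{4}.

15

C(6,4) = C(6,2) by symmetry.
C(6,2) = (6·5) / 2! = 30 / 2 = 15.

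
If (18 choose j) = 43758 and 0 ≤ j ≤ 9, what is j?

C(18,j) increases on 0 ≤ j ≤ 9. C(18,7) = 31824 and C(18,8) = 43758, so j = 8.

8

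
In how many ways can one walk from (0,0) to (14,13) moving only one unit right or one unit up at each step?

Each path is a sequence of 27 steps with 14 rights: C(27,14) = 20058300.

20058300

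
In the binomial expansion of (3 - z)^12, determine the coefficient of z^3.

The general term is C(12,j)·(3)^j·(-z)^(12-j); the z^3 term has j = 9.
C(12,9) = 220.
Coefficient = C(12,9) · 3^9 · (-1)^3 = 220 · 19683 · (-1) = -4330260.

-4330260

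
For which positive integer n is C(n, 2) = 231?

22

n(n−1)/2 = 231 ⇒ n(n−1) = 462. Since 22·21 = 462, n = 22.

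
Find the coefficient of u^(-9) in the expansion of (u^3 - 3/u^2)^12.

-4330260

General term: C(12,j)·(u^3)^j·(-3/u^2)^(12-j), with u-exponent 3j − 2(12−j) = 5j − 24.
Set 5j − 24 = -9: j = 3.
C(12,3) = 220; 1^3 = 1; (-3)^9 = -19683.
Coefficient = 220 · 1 · (-19683) = -4330260.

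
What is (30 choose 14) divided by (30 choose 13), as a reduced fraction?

17/14

C(n,k+1)/C(n,k) = (n−k)/(k+1) = (30−13)/(13+1) = 17/14.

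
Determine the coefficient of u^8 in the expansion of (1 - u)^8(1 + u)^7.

Coefficient of u^8 = Σ_{j} C(8,j)·(-1)^j·C(7,8-j)·1^(8-j) for j from 1 to 8.
= (-8) + 196 + (-1176) + 2450 + (-1960) + 588 + (-56) + 1 = 35.

35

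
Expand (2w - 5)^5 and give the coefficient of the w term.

6250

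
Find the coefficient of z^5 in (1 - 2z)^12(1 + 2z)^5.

2688

Coefficient of z^5 = Σ_{j} C(12,j)·(-2)^j·C(5,5-j)·2^(5-j) for j from 0 to 5.
= 32 + (-1920) + 21120 + (-70400) + 79200 + (-25344) = 2688.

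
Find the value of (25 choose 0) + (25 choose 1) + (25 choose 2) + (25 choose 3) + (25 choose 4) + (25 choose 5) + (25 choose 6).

245506

1 + 25 + 300 + 2300 + 12650 + 53130 + 177100 = 245506.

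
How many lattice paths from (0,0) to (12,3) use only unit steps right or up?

455

Each path is a sequence of 15 steps with 12 rights: C(15,12) = 455.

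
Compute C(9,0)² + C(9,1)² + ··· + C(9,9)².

48620

By Vandermonde's identity, Σ C(9,j)² = C(18,9) = 48620.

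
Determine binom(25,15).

3268760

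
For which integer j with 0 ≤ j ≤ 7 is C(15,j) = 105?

C(15,j) increases on 0 ≤ j ≤ 7. C(15,1) = 15 and C(15,2) = 105, so j = 2.

2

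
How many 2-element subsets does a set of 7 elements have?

C(7,2) = (7·6) / 2! = 42 / 2 = 21.

21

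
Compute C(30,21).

14307150

C(30,21) = C(30,9) by symmetry.
C(30,9) = (30·29·28·27·26·25·24·23·22) / 9! = 5191778592000 / 362880 = 14307150.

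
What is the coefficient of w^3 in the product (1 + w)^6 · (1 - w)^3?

-8

Coefficient of w^3 = Σ_{j} C(6,j)·1^j·C(3,3-j)·(-1)^(3-j) for j from 0 to 3.
= (-1) + 18 + (-45) + 20 = -8.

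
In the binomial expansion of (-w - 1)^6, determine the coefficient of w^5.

6

The general term is C(6,j)·(-w)^j·(-1)^(6-j); the w^5 term has j = 5.
C(6,5) = 6.
Coefficient = C(6,5) · (-1)^5 · (-1)^1 = 6 · (-1) · (-1) = 6.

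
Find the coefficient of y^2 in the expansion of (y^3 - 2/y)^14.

1025024

General term: C(14,j)·(y^3)^j·(-2/y)^(14-j), with y-exponent 3j − 1(14−j) = 4j − 14.
Set 4j − 14 = 2: j = 4.
C(14,4) = 1001; 1^4 = 1; (-2)^10 = 1024.
Coefficient = 1001 · 1 · 1024 = 1025024.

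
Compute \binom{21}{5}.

20349

C(21,5) = (21·20·19·18·17) / 5! = 2441880 / 120 = 20349.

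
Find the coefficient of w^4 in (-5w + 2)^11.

26400000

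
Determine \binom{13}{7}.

1716

C(13,7) = C(13,6) by symmetry.
C(13,6) = (13·12·11·10·9·8) / 6! = 1235520 / 720 = 1716.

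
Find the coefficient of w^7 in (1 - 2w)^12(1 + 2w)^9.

27648

Coefficient of w^7 = Σ_{j} C(12,j)·(-2)^j·C(9,7-j)·2^(7-j) for j from 0 to 7.
= 4608 + (-129024) + 1064448 + (-3548160) + 5322240 + (-3649536) + 1064448 + (-101376) = 27648.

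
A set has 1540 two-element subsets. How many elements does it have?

n(n−1)/2 = 1540 ⇒ n(n−1) = 3080. Since 56·55 = 3080, n = 56.

56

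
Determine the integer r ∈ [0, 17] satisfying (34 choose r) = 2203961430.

16

C(34,r) increases on 0 ≤ r ≤ 17. C(34,15) = 1855967520 and C(34,16) = 2203961430, so r = 16.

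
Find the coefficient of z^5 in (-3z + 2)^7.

-20412

The general term is C(7,j)·(-3z)^j·(2)^(7-j); the z^5 term has j = 5.
C(7,5) = 21.
Coefficient = C(7,5) · (-3)^5 · 2^2 = 21 · (-243) · 4 = -20412.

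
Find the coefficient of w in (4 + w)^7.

The general term is C(7,j)·(4)^j·(w)^(7-j); the w^1 term has j = 6.
C(7,6) = 7.
Coefficient = C(7,6) · 4^6 = 7 · 4096 = 28672.

28672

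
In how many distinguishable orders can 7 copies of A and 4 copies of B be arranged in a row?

330

Choose positions for the A's: C(11,7) = 330.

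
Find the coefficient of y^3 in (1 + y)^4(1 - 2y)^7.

Coefficient of y^3 = Σ_{j} C(4,j)·1^j·C(7,3-j)·(-2)^(3-j) for j from 0 to 3.
= (-280) + 336 + (-84) + 4 = -24.

-24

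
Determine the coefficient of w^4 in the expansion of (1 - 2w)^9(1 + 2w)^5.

Coefficient of w^4 = Σ_{j} C(9,j)·(-2)^j·C(5,4-j)·2^(4-j) for j from 0 to 4.
= 80 + (-1440) + 5760 + (-6720) + 2016 = -304.

-304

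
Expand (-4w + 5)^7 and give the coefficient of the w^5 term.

-537600

The general term is C(7,j)·(-4w)^j·(5)^(7-j); the w^5 term has j = 5.
C(7,5) = 21.
Coefficient = C(7,5) · (-4)^5 · 5^2 = 21 · (-1024) · 25 = -537600.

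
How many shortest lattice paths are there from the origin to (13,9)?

Each path is a sequence of 22 steps with 13 rights: C(22,13) = 497420.

497420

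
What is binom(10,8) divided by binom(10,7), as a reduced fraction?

3/8

C(n,k+1)/C(n,k) = (n−k)/(k+1) = (10−7)/(7+1) = 3/8.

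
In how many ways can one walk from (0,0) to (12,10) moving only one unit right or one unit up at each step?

646646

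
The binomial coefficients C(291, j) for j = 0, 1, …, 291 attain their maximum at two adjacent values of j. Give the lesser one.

For odd n = 291, C(291,j) peaks at j = (n−1)/2 and (n+1)/2; the lesser is 145.

145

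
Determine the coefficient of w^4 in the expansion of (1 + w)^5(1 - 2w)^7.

-135

Coefficient of w^4 = Σ_{j} C(5,j)·1^j·C(7,4-j)·(-2)^(4-j) for j from 0 to 4.
= 560 + (-1400) + 840 + (-140) + 5 = -135.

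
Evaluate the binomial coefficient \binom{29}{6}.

475020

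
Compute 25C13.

5200300

C(25,13) = C(25,12) by symmetry.
C(25,12) = (25·24·23·22·21·20·19·18·17·16·15·14) / 12! = 2490952020480000 / 479001600 = 5200300.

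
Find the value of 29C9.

10015005

C(29,9) = (29·28·27·26·25·24·23·22·21) / 9! = 3634245014400 / 362880 = 10015005.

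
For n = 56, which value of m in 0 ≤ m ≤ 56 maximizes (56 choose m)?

C(56,m) is maximized at m = 56/2 = 28.

28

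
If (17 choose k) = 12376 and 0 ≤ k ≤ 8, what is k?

C(17,k) increases on 0 ≤ k ≤ 8. C(17,5) = 6188 and C(17,6) = 12376, so k = 6.

6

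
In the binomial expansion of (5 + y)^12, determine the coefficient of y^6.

The general term is C(12,j)·(5)^j·(y)^(12-j); the y^6 term has j = 6.
C(12,6) = 924.
Coefficient = C(12,6) · 5^6 = 924 · 15625 = 14437500.

14437500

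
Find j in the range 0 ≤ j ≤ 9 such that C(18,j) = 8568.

5

C(18,j) increases on 0 ≤ j ≤ 9. C(18,4) = 3060 and C(18,5) = 8568, so j = 5.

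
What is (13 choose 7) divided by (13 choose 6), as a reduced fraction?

C(n,k+1)/C(n,k) = (n−k)/(k+1) = (13−6)/(6+1) = 7/7 = 1.

1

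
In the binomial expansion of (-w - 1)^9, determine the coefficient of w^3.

-84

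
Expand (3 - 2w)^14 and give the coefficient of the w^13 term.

-344064

The general term is C(14,j)·(3)^j·(-2w)^(14-j); the w^13 term has j = 1.
C(14,1) = 14.
Coefficient = C(14,1) · 3^1 · (-2)^13 = 14 · 3 · (-8192) = -344064.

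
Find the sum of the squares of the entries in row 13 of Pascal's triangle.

Σ C(13,k)² is the coefficient of x^13 in (1+x)^13(1+x)^13 = (1+x)^26, i.e. C(26,13) = 10400600.

10400600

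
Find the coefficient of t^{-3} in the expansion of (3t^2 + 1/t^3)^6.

General term: C(6,j)·(3t^2)^j·(1/t^3)^(6-j), with t-exponent 2j − 3(6−j) = 5j − 18.
Set 5j − 18 = -3: j = 3.
C(6,3) = 20; 3^3 = 27; 1^3 = 1.
Coefficient = 20 · 27 · 1 = 540.

540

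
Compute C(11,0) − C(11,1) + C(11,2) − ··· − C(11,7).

-120

The partial alternating sum Σ_{k=0}^{7} (−1)^k C(11,k) = (−1)^7 C(10,7) = -120.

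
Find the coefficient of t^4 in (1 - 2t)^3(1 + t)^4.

Coefficient of t^4 = Σ_{j} C(3,j)·(-2)^j·C(4,4-j)·1^(4-j) for j from 0 to 3.
= 1 + (-24) + 72 + (-32) = 17.

17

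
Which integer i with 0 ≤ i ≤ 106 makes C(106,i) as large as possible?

C(106,i) is maximized at i = 106/2 = 53.

53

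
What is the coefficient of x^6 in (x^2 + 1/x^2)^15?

General term: C(15,j)·(x^2)^j·(1/x^2)^(15-j), with x-exponent 2j − 2(15−j) = 4j − 30.
Set 4j − 30 = 6: j = 9.
C(15,9) = 5005; 1^9 = 1; 1^6 = 1.
Coefficient = 5005 · 1 · 1 = 5005.

5005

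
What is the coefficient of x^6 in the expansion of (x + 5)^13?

The general term is C(13,j)·(x)^j·(5)^(13-j); the x^6 term has j = 6.
C(13,6) = 1716.
Coefficient = C(13,6) · 5^7 = 1716 · 78125 = 134062500.

134062500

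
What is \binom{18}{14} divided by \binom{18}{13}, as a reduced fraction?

5/14

C(n,k+1)/C(n,k) = (n−k)/(k+1) = (18−13)/(13+1) = 5/14.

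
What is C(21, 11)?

352716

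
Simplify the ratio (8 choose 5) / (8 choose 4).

C(n,k+1)/C(n,k) = (n−k)/(k+1) = (8−4)/(4+1) = 4/5.

4/5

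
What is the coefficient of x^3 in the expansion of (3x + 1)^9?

2268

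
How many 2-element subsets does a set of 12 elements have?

C(12,2) = (12·11) / 2! = 132 / 2 = 66.

66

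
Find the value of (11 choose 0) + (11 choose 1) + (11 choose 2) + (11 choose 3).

1 + 11 + 55 + 165 = 232.

232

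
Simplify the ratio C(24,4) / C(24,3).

C(n,k+1)/C(n,k) = (n−k)/(k+1) = (24−3)/(3+1) = 21/4.

21/4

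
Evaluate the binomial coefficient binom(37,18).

17672631900

C(37,18) = (37·36·35·34·33·32·31·30·29·28·27·26·25·24·23·22·21·20) / 18! = 113146793787569865523200000 / 6402373705728000 = 17672631900.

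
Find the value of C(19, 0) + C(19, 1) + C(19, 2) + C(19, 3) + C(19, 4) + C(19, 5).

1 + 19 + 171 + 969 + 3876 + 11628 = 16664.

16664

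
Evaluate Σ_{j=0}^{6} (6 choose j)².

924

By Vandermonde's identity, Σ C(6,j)² = C(12,6) = 924.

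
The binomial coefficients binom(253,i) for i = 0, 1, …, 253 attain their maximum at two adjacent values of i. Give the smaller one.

For odd n = 253, C(253,i) peaks at i = (n−1)/2 and (n+1)/2; the smaller is 126.

126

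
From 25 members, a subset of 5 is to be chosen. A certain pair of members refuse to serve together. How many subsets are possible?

All 5-subsets: C(25,5) = 53130. Those containing both fixed elements: C(23,3) = 1771.
53130 − 1771 = 51359.

51359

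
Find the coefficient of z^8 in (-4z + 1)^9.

589824

The general term is C(9,j)·(-4z)^j·(1)^(9-j); the z^8 term has j = 8.
C(9,8) = 9.
Coefficient = C(9,8) · (-4)^8 = 9 · 65536 = 589824.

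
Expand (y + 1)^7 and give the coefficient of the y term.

The general term is C(7,j)·(y)^j·(1)^(7-j); the y^1 term has j = 1.
C(7,1) = 7.
Coefficient = C(7,1) = 7.

7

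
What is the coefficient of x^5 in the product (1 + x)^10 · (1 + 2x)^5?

Coefficient of x^5 = Σ_{j} C(10,j)·1^j·C(5,5-j)·2^(5-j) for j from 0 to 5.
= 32 + 800 + 3600 + 4800 + 2100 + 252 = 11584.

11584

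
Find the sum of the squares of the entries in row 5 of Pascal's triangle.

Σ C(5,r)² is the coefficient of x^5 in (1+x)^5(1+x)^5 = (1+x)^10, i.e. C(10,5) = 252.

252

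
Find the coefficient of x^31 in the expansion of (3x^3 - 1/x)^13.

General term: C(13,j)·(3x^3)^j·(-1/x)^(13-j), with x-exponent 3j − 1(13−j) = 4j − 13.
Set 4j − 13 = 31: j = 11.
C(13,11) = 78; 3^11 = 177147; (-1)^2 = 1.
Coefficient = 78 · 177147 · 1 = 13817466.

13817466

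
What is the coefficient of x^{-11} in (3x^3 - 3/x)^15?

General term: C(15,j)·(3x^3)^j·(-3/x)^(15-j), with x-exponent 3j − 1(15−j) = 4j − 15.
Set 4j − 15 = -11: j = 1.
C(15,1) = 15; 3^1 = 3; (-3)^14 = 4782969.
Coefficient = 15 · 3 · 4782969 = 215233605.

215233605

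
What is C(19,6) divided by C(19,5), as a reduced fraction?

C(n,k+1)/C(n,k) = (n−k)/(k+1) = (19−5)/(5+1) = 14/6 = 7/3.

7/3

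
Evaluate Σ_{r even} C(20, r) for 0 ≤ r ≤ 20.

524288

Half of (1+1)^20 + (1−1)^20 gives the even-index sum: 2^19 = 524288.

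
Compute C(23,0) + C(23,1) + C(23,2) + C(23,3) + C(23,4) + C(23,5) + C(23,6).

145499

1 + 23 + 253 + 1771 + 8855 + 33649 + 100947 = 145499.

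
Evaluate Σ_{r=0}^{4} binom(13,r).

1093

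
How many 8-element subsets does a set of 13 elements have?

C(13,8) = C(13,5) by symmetry.
C(13,5) = (13·12·11·10·9) / 5! = 154440 / 120 = 1287.

1287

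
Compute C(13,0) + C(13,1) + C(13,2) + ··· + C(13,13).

The entries of row 13 sum to 2^13 = 8192.

8192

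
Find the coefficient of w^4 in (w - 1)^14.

1001

The general term is C(14,j)·(w)^j·(-1)^(14-j); the w^4 term has j = 4.
C(14,4) = 1001.
Coefficient = C(14,4) = 1001.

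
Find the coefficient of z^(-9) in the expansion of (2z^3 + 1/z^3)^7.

General term: C(7,j)·(2z^3)^j·(1/z^3)^(7-j), with z-exponent 3j − 3(7−j) = 6j − 21.
Set 6j − 21 = -9: j = 2.
C(7,2) = 21; 2^2 = 4; 1^5 = 1.
Coefficient = 21 · 4 · 1 = 84.

84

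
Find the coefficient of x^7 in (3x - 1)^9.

78732

The general term is C(9,j)·(3x)^j·(-1)^(9-j); the x^7 term has j = 7.
C(9,7) = 36.
Coefficient = C(9,7) · 3^7 = 36 · 2187 = 78732.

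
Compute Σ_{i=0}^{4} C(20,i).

6196

1 + 20 + 190 + 1140 + 4845 = 6196.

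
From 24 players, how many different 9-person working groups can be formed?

This is C(24,9) = 1307504.

1307504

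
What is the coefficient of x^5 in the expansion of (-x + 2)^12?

-101376

The general term is C(12,j)·(-x)^j·(2)^(12-j); the x^5 term has j = 5.
C(12,5) = 792.
Coefficient = C(12,5) · (-1)^5 · 2^7 = 792 · (-1) · 128 = -101376.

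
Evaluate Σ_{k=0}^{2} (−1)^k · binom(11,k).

The partial alternating sum Σ_{k=0}^{2} (−1)^k C(11,k) = (−1)^2 C(10,2) = 45.

45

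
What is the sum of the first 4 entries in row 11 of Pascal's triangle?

1 + 11 + 55 + 165 = 232.

232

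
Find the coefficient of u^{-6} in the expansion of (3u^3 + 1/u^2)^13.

General term: C(13,j)·(3u^3)^j·(1/u^2)^(13-j), with u-exponent 3j − 2(13−j) = 5j − 26.
Set 5j − 26 = -6: j = 4.
C(13,4) = 715; 3^4 = 81; 1^9 = 1.
Coefficient = 715 · 81 · 1 = 57915.

57915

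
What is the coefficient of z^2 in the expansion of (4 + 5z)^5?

16000

The general term is C(5,j)·(4)^j·(5z)^(5-j); the z^2 term has j = 3.
C(5,3) = 10.
Coefficient = C(5,3) · 4^3 · 5^2 = 10 · 64 · 25 = 16000.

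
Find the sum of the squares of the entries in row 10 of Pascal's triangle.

184756

Σ C(10,j)² is the coefficient of x^10 in (1+x)^10(1+x)^10 = (1+x)^20, i.e. C(20,10) = 184756.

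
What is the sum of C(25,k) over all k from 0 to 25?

The entries of row 25 sum to 2^25 = 33554432.

33554432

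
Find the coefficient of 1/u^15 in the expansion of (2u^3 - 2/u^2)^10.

General term: C(10,j)·(2u^3)^j·(-2/u^2)^(10-j), with u-exponent 3j − 2(10−j) = 5j − 20.
Set 5j − 20 = -15: j = 1.
C(10,1) = 10; 2^1 = 2; (-2)^9 = -512.
Coefficient = 10 · 2 · (-512) = -10240.

-10240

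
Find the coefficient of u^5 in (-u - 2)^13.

-329472

The general term is C(13,j)·(-u)^j·(-2)^(13-j); the u^5 term has j = 5.
C(13,5) = 1287.
Coefficient = C(13,5) · (-1)^5 · (-2)^8 = 1287 · (-1) · 256 = -329472.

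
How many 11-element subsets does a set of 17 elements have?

C(17,11) = C(17,6) by symmetry.
C(17,6) = (17·16·15·14·13·12) / 6! = 8910720 / 720 = 12376.

12376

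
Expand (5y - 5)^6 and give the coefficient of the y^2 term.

The general term is C(6,j)·(5y)^j·(-5)^(6-j); the y^2 term has j = 2.
C(6,2) = 15.
Coefficient = C(6,2) · 5^2 · (-5)^4 = 15 · 25 · 625 = 234375.

234375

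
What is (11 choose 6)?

462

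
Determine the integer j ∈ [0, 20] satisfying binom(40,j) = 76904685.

8

C(40,j) increases on 0 ≤ j ≤ 20. C(40,7) = 18643560 and C(40,8) = 76904685, so j = 8.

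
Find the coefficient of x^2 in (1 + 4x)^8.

448

The general term is C(8,j)·(1)^j·(4x)^(8-j); the x^2 term has j = 6.
C(8,6) = 28.
Coefficient = C(8,6) · 4^2 = 28 · 16 = 448.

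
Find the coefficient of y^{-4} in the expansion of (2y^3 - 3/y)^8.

-34992

General term: C(8,j)·(2y^3)^j·(-3/y)^(8-j), with y-exponent 3j − 1(8−j) = 4j − 8.
Set 4j − 8 = -4: j = 1.
C(8,1) = 8; 2^1 = 2; (-3)^7 = -2187.
Coefficient = 8 · 2 · (-2187) = -34992.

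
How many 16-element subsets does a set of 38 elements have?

22239974430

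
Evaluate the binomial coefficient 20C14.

38760

C(20,14) = C(20,6) by symmetry.
C(20,6) = (20·19·18·17·16·15) / 6! = 27907200 / 720 = 38760.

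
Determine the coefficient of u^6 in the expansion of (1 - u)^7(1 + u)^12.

Coefficient of u^6 = Σ_{j} C(7,j)·(-1)^j·C(12,6-j)·1^(6-j) for j from 0 to 6.
= 924 + (-5544) + 10395 + (-7700) + 2310 + (-252) + 7 = 140.

140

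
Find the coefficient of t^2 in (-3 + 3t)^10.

2657205

The general term is C(10,j)·(-3)^j·(3t)^(10-j); the t^2 term has j = 8.
C(10,8) = 45.
Coefficient = C(10,8) · (-3)^8 · 3^2 = 45 · 6561 · 9 = 2657205.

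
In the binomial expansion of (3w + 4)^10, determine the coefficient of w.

The general term is C(10,j)·(3w)^j·(4)^(10-j); the w^1 term has j = 1.
C(10,1) = 10.
Coefficient = C(10,1) · 3^1 · 4^9 = 10 · 3 · 262144 = 7864320.

7864320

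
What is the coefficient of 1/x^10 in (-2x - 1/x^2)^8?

112

General term: C(8,j)·(-2x)^j·(-1/x^2)^(8-j), with x-exponent 1j − 2(8−j) = 3j − 16.
Set 3j − 16 = -10: j = 2.
C(8,2) = 28; (-2)^2 = 4; (-1)^6 = 1.
Coefficient = 28 · 4 · 1 = 112.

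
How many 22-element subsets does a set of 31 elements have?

C(31,22) = C(31,9) by symmetry.
C(31,9) = (31·30·29·28·27·26·25·24·23) / 9! = 7315688016000 / 362880 = 20160075.

20160075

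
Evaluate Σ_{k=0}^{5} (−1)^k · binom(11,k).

The partial alternating sum Σ_{k=0}^{5} (−1)^k C(11,k) = (−1)^5 C(10,5) = -252.

-252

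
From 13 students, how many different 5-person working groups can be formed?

This is C(13,5) = 1287.

1287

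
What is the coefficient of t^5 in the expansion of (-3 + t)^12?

The general term is C(12,j)·(-3)^j·(t)^(12-j); the t^5 term has j = 7.
C(12,7) = 792.
Coefficient = C(12,7) · (-3)^7 = 792 · (-2187) = -1732104.

-1732104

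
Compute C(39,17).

51021117810

C(39,17) = (39·38·37·36·35·34·33·32·31·30·29·28·27·26·25·24·23) / 17! = 18147570172421919989760000 / 355687428096000 = 51021117810.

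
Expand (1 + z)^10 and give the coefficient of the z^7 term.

The general term is C(10,j)·(1)^j·(z)^(10-j); the z^7 term has j = 3.
C(10,3) = 120.
Coefficient = C(10,3) = 120.

120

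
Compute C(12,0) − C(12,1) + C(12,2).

55

The partial alternating sum Σ_{k=0}^{2} (−1)^k C(12,k) = (−1)^2 C(11,2) = 55.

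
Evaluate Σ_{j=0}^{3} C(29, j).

1 + 29 + 406 + 3654 = 4090.

4090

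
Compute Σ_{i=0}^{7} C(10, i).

968

1 + 10 + 45 + 120 + 210 + 252 + 210 + 120 = 968.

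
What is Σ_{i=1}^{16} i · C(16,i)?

524288

Differentiating (1+x)^16 and setting x=1: Σ i·C(16,i) = 16·2^15 = 524288.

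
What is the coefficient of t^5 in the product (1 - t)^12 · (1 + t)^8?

-80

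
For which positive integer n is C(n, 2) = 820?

n(n−1)/2 = 820 ⇒ n(n−1) = 1640. Since 41·40 = 1640, n = 41.

41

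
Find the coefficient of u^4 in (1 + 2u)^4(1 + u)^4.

Coefficient of u^4 = Σ_{j} C(4,j)·2^j·C(4,4-j)·1^(4-j) for j from 0 to 4.
= 1 + 32 + 144 + 128 + 16 = 321.

321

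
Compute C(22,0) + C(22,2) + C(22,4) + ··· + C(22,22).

2097152

Even-r terms of row 22 sum to 2^21 = 2097152.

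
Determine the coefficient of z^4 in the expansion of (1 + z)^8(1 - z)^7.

Coefficient of z^4 = Σ_{j} C(8,j)·1^j·C(7,4-j)·(-1)^(4-j) for j from 0 to 4.
= 35 + (-280) + 588 + (-392) + 70 = 21.

21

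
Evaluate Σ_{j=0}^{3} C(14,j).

470

1 + 14 + 91 + 364 = 470.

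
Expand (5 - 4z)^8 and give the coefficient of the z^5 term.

The general term is C(8,j)·(5)^j·(-4z)^(8-j); the z^5 term has j = 3.
C(8,3) = 56.
Coefficient = C(8,3) · 5^3 · (-4)^5 = 56 · 125 · (-1024) = -7168000.

-7168000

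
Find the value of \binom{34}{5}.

278256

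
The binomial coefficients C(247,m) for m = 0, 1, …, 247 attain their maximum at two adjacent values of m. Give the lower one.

For odd n = 247, C(247,m) peaks at m = (n−1)/2 and (n+1)/2; the lower is 123.

123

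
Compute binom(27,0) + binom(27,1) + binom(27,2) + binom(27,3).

3304

1 + 27 + 351 + 2925 = 3304.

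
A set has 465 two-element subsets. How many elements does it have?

31

n(n−1)/2 = 465 ⇒ n(n−1) = 930. Since 31·30 = 930, n = 31.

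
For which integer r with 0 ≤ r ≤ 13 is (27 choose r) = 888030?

7

C(27,r) increases on 0 ≤ r ≤ 13. C(27,6) = 296010 and C(27,7) = 888030, so r = 7.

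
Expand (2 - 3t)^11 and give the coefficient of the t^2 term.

253440

The general term is C(11,j)·(2)^j·(-3t)^(11-j); the t^2 term has j = 9.
C(11,9) = 55.
Coefficient = C(11,9) · 2^9 · (-3)^2 = 55 · 512 · 9 = 253440.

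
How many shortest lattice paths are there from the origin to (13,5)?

8568

Each path is a sequence of 18 steps with 13 rights: C(18,13) = 8568.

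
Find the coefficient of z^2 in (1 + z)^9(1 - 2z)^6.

-12

Coefficient of z^2 = Σ_{j} C(9,j)·1^j·C(6,2-j)·(-2)^(2-j) for j from 0 to 2.
= 60 + (-108) + 36 = -12.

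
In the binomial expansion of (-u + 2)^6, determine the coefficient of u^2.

240

The general term is C(6,j)·(-u)^j·(2)^(6-j); the u^2 term has j = 2.
C(6,2) = 15.
Coefficient = C(6,2) · 2^4 = 15 · 16 = 240.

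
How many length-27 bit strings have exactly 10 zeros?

Choose the 10 positions: C(27,10) = 8436285.

8436285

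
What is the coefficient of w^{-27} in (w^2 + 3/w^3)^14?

64481508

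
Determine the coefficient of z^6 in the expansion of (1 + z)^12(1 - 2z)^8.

Coefficient of z^6 = Σ_{j} C(12,j)·1^j·C(8,6-j)·(-2)^(6-j) for j from 0 to 6.
= 1792 + (-21504) + 73920 + (-98560) + 55440 + (-12672) + 924 = -660.

-660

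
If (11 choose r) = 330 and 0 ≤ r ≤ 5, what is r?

C(11,r) increases on 0 ≤ r ≤ 5. C(11,3) = 165 and C(11,4) = 330, so r = 4.

4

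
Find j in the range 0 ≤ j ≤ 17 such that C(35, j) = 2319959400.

C(35,j) increases on 0 ≤ j ≤ 17. C(35,13) = 1476337800 and C(35,14) = 2319959400, so j = 14.

14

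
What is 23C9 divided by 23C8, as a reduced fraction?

5/3

C(n,k+1)/C(n,k) = (n−k)/(k+1) = (23−8)/(8+1) = 15/9 = 5/3.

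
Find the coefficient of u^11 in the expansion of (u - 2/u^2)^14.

-28

General term: C(14,j)·(u)^j·(-2/u^2)^(14-j), with u-exponent 1j − 2(14−j) = 3j − 28.
Set 3j − 28 = 11: j = 13.
C(14,13) = 14; 1^13 = 1; (-2)^1 = -2.
Coefficient = 14 · 1 · (-2) = -28.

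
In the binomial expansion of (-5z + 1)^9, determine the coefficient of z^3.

-10500

The general term is C(9,j)·(-5z)^j·(1)^(9-j); the z^3 term has j = 3.
C(9,3) = 84.
Coefficient = C(9,3) · (-5)^3 = 84 · (-125) = -10500.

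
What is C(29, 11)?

34597290

C(29,11) = (29·28·27·26·25·24·23·22·21·20·19) / 11! = 1381013105472000 / 39916800 = 34597290.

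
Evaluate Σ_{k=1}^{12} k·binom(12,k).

24576

Since k·C(12,k) = 12·C(11,k−1), the sum is 12·2^11 = 12·2048 = 24576.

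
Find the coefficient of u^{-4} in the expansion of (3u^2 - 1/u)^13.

7722

General term: C(13,j)·(3u^2)^j·(-1/u)^(13-j), with u-exponent 2j − 1(13−j) = 3j − 13.
Set 3j − 13 = -4: j = 3.
C(13,3) = 286; 3^3 = 27; (-1)^10 = 1.
Coefficient = 286 · 27 · 1 = 7722.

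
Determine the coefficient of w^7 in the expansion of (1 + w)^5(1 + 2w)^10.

201780

Coefficient of w^7 = Σ_{j} C(5,j)·1^j·C(10,7-j)·2^(7-j) for j from 0 to 5.
= 15360 + 67200 + 80640 + 33600 + 4800 + 180 = 201780.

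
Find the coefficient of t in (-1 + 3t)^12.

The general term is C(12,j)·(-1)^j·(3t)^(12-j); the t^1 term has j = 11.
C(12,11) = 12.
Coefficient = C(12,11) · (-1)^11 · 3^1 = 12 · (-1) · 3 = -36.

-36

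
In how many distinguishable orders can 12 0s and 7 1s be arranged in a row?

Choose positions for the 0s: C(19,12) = 50388.

50388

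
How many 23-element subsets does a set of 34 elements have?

286097760

C(34,23) = C(34,11) by symmetry.
C(34,11) = (34·33·32·31·30·29·28·27·26·25·24) / 11! = 11420107066368000 / 39916800 = 286097760.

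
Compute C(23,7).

C(23,7) = (23·22·21·20·19·18·17) / 7! = 1235591280 / 5040 = 245157.

245157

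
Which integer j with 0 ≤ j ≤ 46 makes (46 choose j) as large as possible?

C(46,j) is maximized at j = 46/2 = 23.

23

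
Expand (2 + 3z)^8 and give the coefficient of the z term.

3072

The general term is C(8,j)·(2)^j·(3z)^(8-j); the z^1 term has j = 7.
C(8,7) = 8.
Coefficient = C(8,7) · 2^7 · 3^1 = 8 · 128 · 3 = 3072.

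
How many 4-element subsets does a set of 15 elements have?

1365

C(15,4) = (15·14·13·12) / 4! = 32760 / 24 = 1365.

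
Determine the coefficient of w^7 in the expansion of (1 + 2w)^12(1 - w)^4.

-13024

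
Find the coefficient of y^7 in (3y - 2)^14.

-960740352

The general term is C(14,j)·(3y)^j·(-2)^(14-j); the y^7 term has j = 7.
C(14,7) = 3432.
Coefficient = C(14,7) · 3^7 · (-2)^7 = 3432 · 2187 · (-128) = -960740352.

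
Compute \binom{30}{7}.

C(30,7) = (30·29·28·27·26·25·24) / 7! = 10260432000 / 5040 = 2035800.

2035800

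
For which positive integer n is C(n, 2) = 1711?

59

n(n−1)/2 = 1711 ⇒ n(n−1) = 3422. Since 59·58 = 3422, n = 59.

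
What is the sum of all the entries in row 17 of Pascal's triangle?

Setting x = 1 in (1+x)^17 gives Σ C(17,r) = 2^17 = 131072.

131072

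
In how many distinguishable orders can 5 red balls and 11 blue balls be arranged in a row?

Choose positions for the red balls: C(16,5) = 4368.

4368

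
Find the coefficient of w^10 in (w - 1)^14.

1001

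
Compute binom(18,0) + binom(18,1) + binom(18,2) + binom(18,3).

1 + 18 + 153 + 816 = 988.

988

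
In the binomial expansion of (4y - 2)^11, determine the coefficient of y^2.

The general term is C(11,j)·(4y)^j·(-2)^(11-j); the y^2 term has j = 2.
C(11,2) = 55.
Coefficient = C(11,2) · 4^2 · (-2)^9 = 55 · 16 · (-512) = -450560.

-450560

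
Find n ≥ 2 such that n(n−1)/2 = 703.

38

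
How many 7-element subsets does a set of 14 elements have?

3432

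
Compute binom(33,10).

92561040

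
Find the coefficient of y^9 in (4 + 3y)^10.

The general term is C(10,j)·(4)^j·(3y)^(10-j); the y^9 term has j = 1.
C(10,1) = 10.
Coefficient = C(10,1) · 4^1 · 3^9 = 10 · 4 · 19683 = 787320.

787320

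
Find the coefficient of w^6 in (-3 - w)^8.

The general term is C(8,j)·(-3)^j·(-w)^(8-j); the w^6 term has j = 2.
C(8,2) = 28.
Coefficient = C(8,2) · (-3)^2 = 28 · 9 = 252.

252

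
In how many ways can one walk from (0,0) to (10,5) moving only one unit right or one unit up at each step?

3003

Each path is a sequence of 15 steps with 10 rights: C(15,10) = 3003.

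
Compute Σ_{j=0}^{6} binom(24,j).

190051

1 + 24 + 276 + 2024 + 10626 + 42504 + 134596 = 190051.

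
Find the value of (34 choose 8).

18156204

C(34,8) = (34·33·32·31·30·29·28·27) / 8! = 732058145280 / 40320 = 18156204.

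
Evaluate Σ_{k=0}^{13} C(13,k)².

10400600

Σ C(13,k)² is the coefficient of x^13 in (1+x)^13(1+x)^13 = (1+x)^26, i.e. C(26,13) = 10400600.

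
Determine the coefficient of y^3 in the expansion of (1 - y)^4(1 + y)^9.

Coefficient of y^3 = Σ_{j} C(4,j)·(-1)^j·C(9,3-j)·1^(3-j) for j from 0 to 3.
= 84 + (-144) + 54 + (-4) = -10.

-10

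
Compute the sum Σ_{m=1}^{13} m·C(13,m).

53248

Differentiating (1+x)^13 and setting x=1: Σ m·C(13,m) = 13·2^12 = 53248.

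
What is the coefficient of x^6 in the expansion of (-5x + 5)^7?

The general term is C(7,j)·(-5x)^j·(5)^(7-j); the x^6 term has j = 6.
C(7,6) = 7.
Coefficient = C(7,6) · (-5)^6 · 5^1 = 7 · 15625 · 5 = 546875.

546875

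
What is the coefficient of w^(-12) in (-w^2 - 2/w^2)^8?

General term: C(8,j)·(-w^2)^j·(-2/w^2)^(8-j), with w-exponent 2j − 2(8−j) = 4j − 16.
Set 4j − 16 = -12: j = 1.
C(8,1) = 8; (-1)^1 = -1; (-2)^7 = -128.
Coefficient = 8 · (-1) · (-128) = 1024.

1024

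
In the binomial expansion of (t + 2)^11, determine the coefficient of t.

11264

The general term is C(11,j)·(t)^j·(2)^(11-j); the t^1 term has j = 1.
C(11,1) = 11.
Coefficient = C(11,1) · 2^10 = 11 · 1024 = 11264.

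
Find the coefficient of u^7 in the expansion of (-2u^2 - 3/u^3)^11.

General term: C(11,j)·(-2u^2)^j·(-3/u^3)^(11-j), with u-exponent 2j − 3(11−j) = 5j − 33.
Set 5j − 33 = 7: j = 8.
C(11,8) = 165; (-2)^8 = 256; (-3)^3 = -27.
Coefficient = 165 · 256 · (-27) = -1140480.

-1140480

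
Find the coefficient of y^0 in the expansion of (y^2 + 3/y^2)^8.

5670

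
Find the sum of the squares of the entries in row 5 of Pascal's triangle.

Σ C(5,j)² is the coefficient of x^5 in (1+x)^5(1+x)^5 = (1+x)^10, i.e. C(10,5) = 252.

252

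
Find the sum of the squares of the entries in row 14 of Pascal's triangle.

Σ C(14,k)² is the coefficient of x^14 in (1+x)^14(1+x)^14 = (1+x)^28, i.e. C(28,14) = 40116600.

40116600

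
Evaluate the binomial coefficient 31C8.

C(31,8) = (31·30·29·28·27·26·25·24) / 8! = 318073392000 / 40320 = 7888725.

7888725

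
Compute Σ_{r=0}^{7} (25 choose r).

726206

1 + 25 + 300 + 2300 + 12650 + 53130 + 177100 + 480700 = 726206.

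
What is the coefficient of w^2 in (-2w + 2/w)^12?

General term: C(12,j)·(-2w)^j·(2/w)^(12-j), with w-exponent 1j − 1(12−j) = 2j − 12.
Set 2j − 12 = 2: j = 7.
C(12,7) = 792; (-2)^7 = -128; 2^5 = 32.
Coefficient = 792 · (-128) · 32 = -3244032.

-3244032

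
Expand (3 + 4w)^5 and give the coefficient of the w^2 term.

The general term is C(5,j)·(3)^j·(4w)^(5-j); the w^2 term has j = 3.
C(5,3) = 10.
Coefficient = C(5,3) · 3^3 · 4^2 = 10 · 27 · 16 = 4320.

4320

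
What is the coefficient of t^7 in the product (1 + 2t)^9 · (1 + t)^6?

Coefficient of t^7 = Σ_{j} C(9,j)·2^j·C(6,7-j)·1^(7-j) for j from 1 to 7.
= 18 + 864 + 10080 + 40320 + 60480 + 32256 + 4608 = 148626.

148626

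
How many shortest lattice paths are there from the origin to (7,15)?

170544

Each path is a sequence of 22 steps with 7 rights: C(22,7) = 170544.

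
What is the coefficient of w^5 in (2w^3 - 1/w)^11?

-5280

General term: C(11,j)·(2w^3)^j·(-1/w)^(11-j), with w-exponent 3j − 1(11−j) = 4j − 11.
Set 4j − 11 = 5: j = 4.
C(11,4) = 330; 2^4 = 16; (-1)^7 = -1.
Coefficient = 330 · 16 · (-1) = -5280.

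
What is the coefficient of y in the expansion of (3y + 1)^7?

21

The general term is C(7,j)·(3y)^j·(1)^(7-j); the y^1 term has j = 1.
C(7,1) = 7.
Coefficient = C(7,1) · 3^1 = 7 · 3 = 21.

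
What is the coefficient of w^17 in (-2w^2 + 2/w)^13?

2342912

General term: C(13,j)·(-2w^2)^j·(2/w)^(13-j), with w-exponent 2j − 1(13−j) = 3j − 13.
Set 3j − 13 = 17: j = 10.
C(13,10) = 286; (-2)^10 = 1024; 2^3 = 8.
Coefficient = 286 · 1024 · 8 = 2342912.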